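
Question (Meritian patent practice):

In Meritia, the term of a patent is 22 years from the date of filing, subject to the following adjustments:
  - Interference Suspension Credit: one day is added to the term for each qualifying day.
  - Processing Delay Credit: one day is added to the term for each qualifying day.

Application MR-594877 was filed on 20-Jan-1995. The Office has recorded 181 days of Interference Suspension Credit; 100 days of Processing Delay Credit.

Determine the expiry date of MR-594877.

Base term: filing date + 22 years → 20 January 2017.
Interference Suspension Credit: +181 days → 20 July 2017.
Processing Delay Credit: +100 days → 28 October 2017.

2017-10-28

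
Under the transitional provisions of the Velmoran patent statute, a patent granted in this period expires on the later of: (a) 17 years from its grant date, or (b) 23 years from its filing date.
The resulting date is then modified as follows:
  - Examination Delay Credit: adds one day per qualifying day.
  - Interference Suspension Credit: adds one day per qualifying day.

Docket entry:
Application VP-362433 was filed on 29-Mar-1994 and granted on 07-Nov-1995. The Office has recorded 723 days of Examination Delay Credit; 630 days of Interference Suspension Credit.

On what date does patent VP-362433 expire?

(a) grant + 17 years → 7 November 2012.
(b) filing + 23 years → 29 March 2017.
Later of the two: 29 March 2017.
Examination Delay Credit: +723 days → 22 March 2019.
Interference Suspension Credit: +630 days → 11 December 2020.

December 11, 2020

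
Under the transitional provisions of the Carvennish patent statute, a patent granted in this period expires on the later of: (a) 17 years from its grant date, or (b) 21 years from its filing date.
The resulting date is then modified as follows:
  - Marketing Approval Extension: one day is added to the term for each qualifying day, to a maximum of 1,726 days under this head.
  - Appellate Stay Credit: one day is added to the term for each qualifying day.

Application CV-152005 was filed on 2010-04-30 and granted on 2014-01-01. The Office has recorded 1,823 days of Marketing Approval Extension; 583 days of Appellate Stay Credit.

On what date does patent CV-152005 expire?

(a) grant + 17 years → 1 January 2031.
(b) filing + 21 years → 30 April 2031.
Later of the two: 30 April 2031.
Marketing Approval Extension: 1823 days claimed exceeds the 1726-day cap, so +1726 days → 20 January 2036.
Appellate Stay Credit: +583 days → 25 August 2037.

August 25, 2037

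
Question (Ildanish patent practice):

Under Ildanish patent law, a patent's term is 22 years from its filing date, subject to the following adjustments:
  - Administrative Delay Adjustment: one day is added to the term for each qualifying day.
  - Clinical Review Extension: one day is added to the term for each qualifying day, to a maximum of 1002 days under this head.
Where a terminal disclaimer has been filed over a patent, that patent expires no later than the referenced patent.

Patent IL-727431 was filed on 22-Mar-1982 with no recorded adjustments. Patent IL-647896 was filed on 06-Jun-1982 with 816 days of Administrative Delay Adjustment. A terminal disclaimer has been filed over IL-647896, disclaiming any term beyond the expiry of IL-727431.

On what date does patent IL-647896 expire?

Natural term of IL-647896:
  Base: filing + 22 years → 6 June 2004.
  Administrative Delay Adjustment: +816 days → 31 August 2006.
Expiry of referenced patent IL-727431:
  Base: filing + 22 years → 22 March 2004.
Terminal disclaimer: IL-647896 expires on the earlier of 31 August 2006 and 22 March 2004.

2004-03-22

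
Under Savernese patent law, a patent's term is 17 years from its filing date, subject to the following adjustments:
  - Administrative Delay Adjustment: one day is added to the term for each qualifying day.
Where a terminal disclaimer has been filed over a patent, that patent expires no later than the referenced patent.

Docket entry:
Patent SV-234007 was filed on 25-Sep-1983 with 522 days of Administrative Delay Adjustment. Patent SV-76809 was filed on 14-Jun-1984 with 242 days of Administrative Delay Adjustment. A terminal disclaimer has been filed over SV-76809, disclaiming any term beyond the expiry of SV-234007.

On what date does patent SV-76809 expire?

Natural term of SV-76809:
  Base: filing + 17 years → 14 June 2001.
  Administrative Delay Adjustment: +242 days → 11 February 2002.
Expiry of referenced patent SV-234007:
  Base: filing + 17 years → 25 September 2000.
  Administrative Delay Adjustment: +522 days → 1 March 2002.
Terminal disclaimer: SV-76809 expires on the earlier of 11 February 2002 and 1 March 2002.

2002-02-11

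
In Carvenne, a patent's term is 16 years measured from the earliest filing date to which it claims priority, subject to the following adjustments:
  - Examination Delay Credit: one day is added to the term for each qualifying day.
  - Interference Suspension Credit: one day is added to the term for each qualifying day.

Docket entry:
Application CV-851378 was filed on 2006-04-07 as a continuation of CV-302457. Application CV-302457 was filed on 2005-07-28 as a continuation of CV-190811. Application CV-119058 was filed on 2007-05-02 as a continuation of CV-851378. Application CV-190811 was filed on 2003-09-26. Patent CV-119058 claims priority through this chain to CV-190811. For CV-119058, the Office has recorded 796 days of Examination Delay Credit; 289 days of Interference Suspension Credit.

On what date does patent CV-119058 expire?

2022-09-15

Earliest priority filing: 26 September 2003.
Base term: 26 September 2003 + 16 years → 26 September 2019.
Examination Delay Credit: +796 days → 30 November 2021.
Interference Suspension Credit: +289 days → 15 September 2022.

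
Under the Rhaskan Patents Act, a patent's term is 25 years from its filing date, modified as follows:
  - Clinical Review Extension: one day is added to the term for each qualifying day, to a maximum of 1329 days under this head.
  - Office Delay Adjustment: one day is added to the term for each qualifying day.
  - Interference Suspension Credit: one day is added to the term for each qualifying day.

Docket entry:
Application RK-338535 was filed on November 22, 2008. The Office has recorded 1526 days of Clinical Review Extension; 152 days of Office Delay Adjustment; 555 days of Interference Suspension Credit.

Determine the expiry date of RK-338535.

Base term: filing date + 25 years → 22 November 2033.
Clinical Review Extension: 1526 days claimed exceeds the 1329-day cap, so +1329 days → 13 July 2037.
Office Delay Adjustment: +152 days → 12 December 2037.
Interference Suspension Credit: +555 days → 20 June 2039.

June 20, 2039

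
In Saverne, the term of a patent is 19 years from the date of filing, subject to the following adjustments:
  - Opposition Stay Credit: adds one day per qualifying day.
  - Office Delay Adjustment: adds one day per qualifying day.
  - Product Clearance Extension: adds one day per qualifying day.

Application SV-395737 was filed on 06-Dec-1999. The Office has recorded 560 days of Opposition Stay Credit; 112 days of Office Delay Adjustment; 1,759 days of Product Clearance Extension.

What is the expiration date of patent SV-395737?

August 2, 2025

Base term: filing date + 19 years → 6 December 2018.
Opposition Stay Credit: +560 days → 18 June 2020.
Office Delay Adjustment: +112 days → 8 October 2020.
Product Clearance Extension: +1759 days → 2 August 2025.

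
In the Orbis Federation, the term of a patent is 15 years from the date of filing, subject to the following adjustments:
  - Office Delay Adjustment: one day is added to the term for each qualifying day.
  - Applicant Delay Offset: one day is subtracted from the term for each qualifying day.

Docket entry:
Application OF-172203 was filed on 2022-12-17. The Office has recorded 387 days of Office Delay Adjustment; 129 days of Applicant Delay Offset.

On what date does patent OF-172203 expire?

Base term: filing date + 15 years → 17 December 2037.
Office Delay Adjustment: +387 days → 8 January 2039.
Applicant Delay Offset: −129 days → 1 September 2038.

September 1, 2038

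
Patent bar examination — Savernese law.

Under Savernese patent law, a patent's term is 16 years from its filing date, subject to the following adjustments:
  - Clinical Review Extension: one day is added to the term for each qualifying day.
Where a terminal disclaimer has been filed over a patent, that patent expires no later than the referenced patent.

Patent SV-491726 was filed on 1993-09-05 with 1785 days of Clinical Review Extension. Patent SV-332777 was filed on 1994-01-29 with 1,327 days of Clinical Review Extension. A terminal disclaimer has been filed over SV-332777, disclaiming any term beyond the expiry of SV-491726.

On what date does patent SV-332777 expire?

Natural term of SV-332777:
  Base: filing + 16 years → 29 January 2010.
  Clinical Review Extension: +1327 days → 17 September 2013.
Expiry of referenced patent SV-491726:
  Base: filing + 16 years → 5 September 2009.
  Clinical Review Extension: +1785 days → 26 July 2014.
Terminal disclaimer: SV-332777 expires on the earlier of 17 September 2013 and 26 July 2014.

September 17, 2013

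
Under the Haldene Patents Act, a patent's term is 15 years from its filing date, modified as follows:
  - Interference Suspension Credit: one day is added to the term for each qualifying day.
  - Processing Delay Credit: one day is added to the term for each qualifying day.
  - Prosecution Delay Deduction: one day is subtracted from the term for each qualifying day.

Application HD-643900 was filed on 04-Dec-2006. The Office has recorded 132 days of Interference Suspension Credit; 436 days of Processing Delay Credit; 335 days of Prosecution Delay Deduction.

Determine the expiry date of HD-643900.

2022-07-25

Base term: filing date + 15 years → 4 December 2021.
Interference Suspension Credit: +132 days → 15 April 2022.
Processing Delay Credit: +436 days → 25 June 2023.
Prosecution Delay Deduction: −335 days → 25 July 2022.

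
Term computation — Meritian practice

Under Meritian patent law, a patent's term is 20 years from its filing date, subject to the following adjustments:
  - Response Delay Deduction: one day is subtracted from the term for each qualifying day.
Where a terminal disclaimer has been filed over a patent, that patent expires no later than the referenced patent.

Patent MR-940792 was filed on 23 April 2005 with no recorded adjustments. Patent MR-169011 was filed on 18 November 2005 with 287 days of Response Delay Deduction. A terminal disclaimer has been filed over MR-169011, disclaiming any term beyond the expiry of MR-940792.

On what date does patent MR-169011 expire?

2025-02-04

Natural term of MR-169011:
  Base: filing + 20 years → 18 November 2025.
  Response Delay Deduction: −287 days → 4 February 2025.
Expiry of referenced patent MR-940792:
  Base: filing + 20 years → 23 April 2025.
Terminal disclaimer: MR-169011 expires on the earlier of 4 February 2025 and 23 April 2025.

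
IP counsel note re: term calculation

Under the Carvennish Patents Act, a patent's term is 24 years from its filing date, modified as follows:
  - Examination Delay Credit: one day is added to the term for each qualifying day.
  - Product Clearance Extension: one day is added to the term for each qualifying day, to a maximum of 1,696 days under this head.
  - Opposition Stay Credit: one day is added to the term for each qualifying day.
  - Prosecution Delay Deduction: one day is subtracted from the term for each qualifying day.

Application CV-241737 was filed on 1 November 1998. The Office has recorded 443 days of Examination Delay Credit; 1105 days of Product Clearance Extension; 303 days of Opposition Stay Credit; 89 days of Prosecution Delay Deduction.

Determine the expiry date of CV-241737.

Base term: filing date + 24 years → 1 November 2022.
Examination Delay Credit: +443 days → 18 January 2024.
Product Clearance Extension: 1105 days (within the 1696-day cap) → +1105 days → 27 January 2027.
Opposition Stay Credit: +303 days → 26 November 2027.
Prosecution Delay Deduction: −89 days → 29 August 2027.

2027-08-29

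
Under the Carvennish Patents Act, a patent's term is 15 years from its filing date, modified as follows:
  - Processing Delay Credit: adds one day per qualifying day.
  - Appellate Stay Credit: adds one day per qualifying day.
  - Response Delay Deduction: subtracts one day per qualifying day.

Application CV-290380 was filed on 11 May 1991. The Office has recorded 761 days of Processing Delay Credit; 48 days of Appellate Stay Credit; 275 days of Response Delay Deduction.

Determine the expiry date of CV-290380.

Base term: filing date + 15 years → 11 May 2006.
Processing Delay Credit: +761 days → 10 June 2008.
Appellate Stay Credit: +48 days → 28 July 2008.
Response Delay Deduction: −275 days → 27 October 2007.

October 27, 2007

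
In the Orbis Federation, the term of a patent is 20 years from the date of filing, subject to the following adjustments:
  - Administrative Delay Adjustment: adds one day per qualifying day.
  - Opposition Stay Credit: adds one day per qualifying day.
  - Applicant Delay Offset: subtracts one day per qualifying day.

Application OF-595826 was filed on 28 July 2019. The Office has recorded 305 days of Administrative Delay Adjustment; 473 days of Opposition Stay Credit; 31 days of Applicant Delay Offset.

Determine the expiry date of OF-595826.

Base term: filing date + 20 years → 28 July 2039.
Administrative Delay Adjustment: +305 days → 28 May 2040.
Opposition Stay Credit: +473 days → 13 September 2041.
Applicant Delay Offset: −31 days → 13 August 2041.

2041-08-13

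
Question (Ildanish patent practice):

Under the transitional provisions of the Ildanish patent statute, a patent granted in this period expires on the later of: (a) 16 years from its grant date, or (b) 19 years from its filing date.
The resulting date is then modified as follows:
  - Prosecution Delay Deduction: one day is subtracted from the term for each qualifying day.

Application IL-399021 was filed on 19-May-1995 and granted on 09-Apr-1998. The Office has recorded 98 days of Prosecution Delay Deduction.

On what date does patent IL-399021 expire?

(a) grant + 16 years → 9 April 2014.
(b) filing + 19 years → 19 May 2014.
Later of the two: 19 May 2014.
Prosecution Delay Deduction: −98 days → 10 February 2014.

2014-02-10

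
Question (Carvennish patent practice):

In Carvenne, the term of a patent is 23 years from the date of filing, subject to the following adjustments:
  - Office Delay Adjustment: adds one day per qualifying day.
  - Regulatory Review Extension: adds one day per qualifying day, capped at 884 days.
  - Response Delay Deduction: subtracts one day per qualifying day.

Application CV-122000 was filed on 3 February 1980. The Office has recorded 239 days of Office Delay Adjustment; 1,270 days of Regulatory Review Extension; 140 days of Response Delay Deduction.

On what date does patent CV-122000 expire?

Base term: filing date + 23 years → 3 February 2003.
Office Delay Adjustment: +239 days → 30 September 2003.
Regulatory Review Extension: 1270 days claimed exceeds the 884-day cap, so +884 days → 2 March 2006.
Response Delay Deduction: −140 days → 13 October 2005.

2005-10-13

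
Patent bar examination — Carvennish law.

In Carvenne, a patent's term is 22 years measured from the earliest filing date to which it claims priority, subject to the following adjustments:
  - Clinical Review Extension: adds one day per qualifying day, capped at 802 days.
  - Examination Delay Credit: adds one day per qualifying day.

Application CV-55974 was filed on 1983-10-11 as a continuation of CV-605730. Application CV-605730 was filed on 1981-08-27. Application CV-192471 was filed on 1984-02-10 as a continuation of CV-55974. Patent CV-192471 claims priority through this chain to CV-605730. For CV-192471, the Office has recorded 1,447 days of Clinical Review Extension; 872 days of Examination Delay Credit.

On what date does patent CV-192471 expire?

Earliest priority filing: 27 August 1981.
Base term: 27 August 1981 + 22 years → 27 August 2003.
Clinical Review Extension: 1447 days claimed exceeds the 802-day cap, so +802 days → 6 November 2005.
Examination Delay Credit: +872 days → 27 March 2008.

2008-03-27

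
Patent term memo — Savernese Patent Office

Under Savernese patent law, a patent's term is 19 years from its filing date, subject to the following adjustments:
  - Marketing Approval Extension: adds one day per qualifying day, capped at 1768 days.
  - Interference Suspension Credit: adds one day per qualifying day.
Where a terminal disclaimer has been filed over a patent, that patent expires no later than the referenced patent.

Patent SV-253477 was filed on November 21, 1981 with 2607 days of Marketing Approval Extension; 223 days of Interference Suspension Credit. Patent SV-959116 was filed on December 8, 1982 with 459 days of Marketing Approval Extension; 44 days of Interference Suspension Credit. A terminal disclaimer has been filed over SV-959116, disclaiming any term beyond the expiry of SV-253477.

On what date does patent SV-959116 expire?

Natural term of SV-959116:
  Base: filing + 19 years → 8 December 2001.
  Marketing Approval Extension: 459 days (within the 1768-day cap) → +459 days → 12 March 2003.
  Interference Suspension Credit: +44 days → 25 April 2003.
Expiry of referenced patent SV-253477:
  Base: filing + 19 years → 21 November 2000.
  Marketing Approval Extension: 2607 days claimed exceeds the 1768-day cap, so +1768 days → 24 September 2005.
  Interference Suspension Credit: +223 days → 5 May 2006.
Terminal disclaimer: SV-959116 expires on the earlier of 25 April 2003 and 5 May 2006.

2003-04-25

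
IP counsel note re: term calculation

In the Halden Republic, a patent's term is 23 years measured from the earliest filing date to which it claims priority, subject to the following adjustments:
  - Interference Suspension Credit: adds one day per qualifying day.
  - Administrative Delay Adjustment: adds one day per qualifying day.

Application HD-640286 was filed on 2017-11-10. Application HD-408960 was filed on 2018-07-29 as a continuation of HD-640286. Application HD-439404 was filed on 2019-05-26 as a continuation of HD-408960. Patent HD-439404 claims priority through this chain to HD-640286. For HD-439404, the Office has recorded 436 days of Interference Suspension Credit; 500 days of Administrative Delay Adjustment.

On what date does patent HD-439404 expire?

June 4, 2043

Earliest priority filing: 10 November 2017.
Base term: 10 November 2017 + 23 years → 10 November 2040.
Interference Suspension Credit: +436 days → 20 January 2042.
Administrative Delay Adjustment: +500 days → 4 June 2043.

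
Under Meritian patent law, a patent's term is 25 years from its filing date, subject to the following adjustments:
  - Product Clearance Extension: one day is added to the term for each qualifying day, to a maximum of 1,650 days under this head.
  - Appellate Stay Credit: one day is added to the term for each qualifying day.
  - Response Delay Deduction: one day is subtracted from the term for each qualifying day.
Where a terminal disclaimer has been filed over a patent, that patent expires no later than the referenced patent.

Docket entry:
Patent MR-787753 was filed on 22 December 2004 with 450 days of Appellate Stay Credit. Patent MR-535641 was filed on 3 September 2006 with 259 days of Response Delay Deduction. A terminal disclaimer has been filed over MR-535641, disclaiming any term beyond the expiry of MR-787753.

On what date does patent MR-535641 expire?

Natural term of MR-535641:
  Base: filing + 25 years → 3 September 2031.
  Response Delay Deduction: −259 days → 18 December 2030.
Expiry of referenced patent MR-787753:
  Base: filing + 25 years → 22 December 2029.
  Appellate Stay Credit: +450 days → 17 March 2031.
Terminal disclaimer: MR-535641 expires on the earlier of 18 December 2030 and 17 March 2031.

2030-12-18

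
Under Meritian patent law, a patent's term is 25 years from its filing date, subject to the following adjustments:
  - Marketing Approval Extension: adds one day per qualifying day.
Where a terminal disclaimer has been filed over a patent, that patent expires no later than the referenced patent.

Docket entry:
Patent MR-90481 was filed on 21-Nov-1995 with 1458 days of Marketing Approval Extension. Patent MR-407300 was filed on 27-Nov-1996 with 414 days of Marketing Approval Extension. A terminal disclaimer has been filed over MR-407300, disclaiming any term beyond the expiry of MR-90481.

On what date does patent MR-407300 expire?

Natural term of MR-407300:
  Base: filing + 25 years → 27 November 2021.
  Marketing Approval Extension: +414 days → 15 January 2023.
Expiry of referenced patent MR-90481:
  Base: filing + 25 years → 21 November 2020.
  Marketing Approval Extension: +1458 days → 18 November 2024.
Terminal disclaimer: MR-407300 expires on the earlier of 15 January 2023 and 18 November 2024.

January 15, 2023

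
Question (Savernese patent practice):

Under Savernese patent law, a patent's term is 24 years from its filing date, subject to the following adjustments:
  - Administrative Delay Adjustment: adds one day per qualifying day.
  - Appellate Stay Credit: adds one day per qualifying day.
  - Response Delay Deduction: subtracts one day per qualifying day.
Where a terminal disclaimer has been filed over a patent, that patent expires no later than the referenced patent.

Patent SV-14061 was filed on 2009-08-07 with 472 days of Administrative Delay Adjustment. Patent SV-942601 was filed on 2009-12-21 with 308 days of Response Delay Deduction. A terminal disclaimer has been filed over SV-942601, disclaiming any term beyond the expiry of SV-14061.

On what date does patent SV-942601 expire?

2033-02-16

Natural term of SV-942601:
  Base: filing + 24 years → 21 December 2033.
  Response Delay Deduction: −308 days → 16 February 2033.
Expiry of referenced patent SV-14061:
  Base: filing + 24 years → 7 August 2033.
  Administrative Delay Adjustment: +472 days → 22 November 2034.
Terminal disclaimer: SV-942601 expires on the earlier of 16 February 2033 and 22 November 2034.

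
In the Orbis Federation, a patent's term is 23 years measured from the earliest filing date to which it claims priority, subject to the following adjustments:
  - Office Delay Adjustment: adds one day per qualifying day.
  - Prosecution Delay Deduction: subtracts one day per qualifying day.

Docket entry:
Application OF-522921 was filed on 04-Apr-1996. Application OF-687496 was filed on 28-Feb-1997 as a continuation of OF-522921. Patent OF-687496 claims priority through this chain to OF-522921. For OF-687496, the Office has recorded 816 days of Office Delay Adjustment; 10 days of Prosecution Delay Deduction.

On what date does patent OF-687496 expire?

Earliest priority filing: 4 April 1996.
Base term: 4 April 1996 + 23 years → 4 April 2019.
Office Delay Adjustment: +816 days → 28 June 2021.
Prosecution Delay Deduction: −10 days → 18 June 2021.

June 18, 2021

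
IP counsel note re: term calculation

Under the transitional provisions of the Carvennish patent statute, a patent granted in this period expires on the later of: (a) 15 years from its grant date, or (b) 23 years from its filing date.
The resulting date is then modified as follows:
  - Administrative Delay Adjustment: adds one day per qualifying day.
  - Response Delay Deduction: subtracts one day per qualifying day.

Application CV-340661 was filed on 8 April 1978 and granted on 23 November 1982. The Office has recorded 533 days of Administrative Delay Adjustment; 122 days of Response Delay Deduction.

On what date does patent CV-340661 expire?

(a) grant + 15 years → 23 November 1997.
(b) filing + 23 years → 8 April 2001.
Later of the two: 8 April 2001.
Administrative Delay Adjustment: +533 days → 23 September 2002.
Response Delay Deduction: −122 days → 24 May 2002.

May 24, 2002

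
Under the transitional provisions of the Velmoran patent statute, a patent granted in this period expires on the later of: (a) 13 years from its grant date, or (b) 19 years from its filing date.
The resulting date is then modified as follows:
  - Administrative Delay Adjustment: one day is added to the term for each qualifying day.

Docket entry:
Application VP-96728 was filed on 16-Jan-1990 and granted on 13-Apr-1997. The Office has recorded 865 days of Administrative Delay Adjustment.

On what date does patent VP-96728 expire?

(a) grant + 13 years → 13 April 2010.
(b) filing + 19 years → 16 January 2009.
Later of the two: 13 April 2010.
Administrative Delay Adjustment: +865 days → 25 August 2012.

August 25, 2012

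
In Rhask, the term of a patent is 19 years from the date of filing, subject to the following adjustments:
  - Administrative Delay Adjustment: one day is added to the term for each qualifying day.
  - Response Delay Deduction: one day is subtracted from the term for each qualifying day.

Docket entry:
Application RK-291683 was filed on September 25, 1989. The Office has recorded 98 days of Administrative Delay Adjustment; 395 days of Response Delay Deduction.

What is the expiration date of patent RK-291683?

2007-12-03

Base term: filing date + 19 years → 25 September 2008.
Administrative Delay Adjustment: +98 days → 1 January 2009.
Response Delay Deduction: −395 days → 3 December 2007.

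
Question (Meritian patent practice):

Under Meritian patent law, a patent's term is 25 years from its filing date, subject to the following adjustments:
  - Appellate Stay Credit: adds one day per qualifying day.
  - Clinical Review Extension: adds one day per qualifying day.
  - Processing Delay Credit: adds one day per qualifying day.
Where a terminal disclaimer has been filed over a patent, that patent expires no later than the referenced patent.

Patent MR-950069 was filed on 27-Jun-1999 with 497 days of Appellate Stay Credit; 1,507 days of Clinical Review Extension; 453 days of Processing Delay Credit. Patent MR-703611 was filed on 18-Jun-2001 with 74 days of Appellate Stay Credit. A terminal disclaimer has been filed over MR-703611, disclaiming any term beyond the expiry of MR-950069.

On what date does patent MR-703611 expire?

Natural term of MR-703611:
  Base: filing + 25 years → 18 June 2026.
  Appellate Stay Credit: +74 days → 31 August 2026.
Expiry of referenced patent MR-950069:
  Base: filing + 25 years → 27 June 2024.
  Appellate Stay Credit: +497 days → 6 November 2025.
  Clinical Review Extension: +1507 days → 22 December 2029.
  Processing Delay Credit: +453 days → 20 March 2031.
Terminal disclaimer: MR-703611 expires on the earlier of 31 August 2026 and 20 March 2031.

2026-08-31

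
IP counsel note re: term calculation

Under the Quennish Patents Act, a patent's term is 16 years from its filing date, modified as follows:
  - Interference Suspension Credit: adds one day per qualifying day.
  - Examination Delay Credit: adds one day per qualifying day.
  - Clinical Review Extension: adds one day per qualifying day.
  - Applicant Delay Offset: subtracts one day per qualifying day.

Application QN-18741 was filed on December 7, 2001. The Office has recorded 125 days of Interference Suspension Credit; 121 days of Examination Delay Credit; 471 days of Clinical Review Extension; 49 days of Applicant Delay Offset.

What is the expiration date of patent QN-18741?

2019-10-06

Base term: filing date + 16 years → 7 December 2017.
Interference Suspension Credit: +125 days → 11 April 2018.
Examination Delay Credit: +121 days → 10 August 2018.
Clinical Review Extension: +471 days → 24 November 2019.
Applicant Delay Offset: −49 days → 6 October 2019.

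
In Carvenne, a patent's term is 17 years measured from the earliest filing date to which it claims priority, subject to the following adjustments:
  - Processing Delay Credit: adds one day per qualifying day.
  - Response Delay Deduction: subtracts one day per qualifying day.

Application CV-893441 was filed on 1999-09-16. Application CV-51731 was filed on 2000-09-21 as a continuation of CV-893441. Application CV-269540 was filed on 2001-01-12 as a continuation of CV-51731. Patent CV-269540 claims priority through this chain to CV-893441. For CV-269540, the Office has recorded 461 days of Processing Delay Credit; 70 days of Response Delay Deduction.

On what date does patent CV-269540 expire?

October 12, 2017

Earliest priority filing: 16 September 1999.
Base term: 16 September 1999 + 17 years → 16 September 2016.
Processing Delay Credit: +461 days → 21 December 2017.
Response Delay Deduction: −70 days → 12 October 2017.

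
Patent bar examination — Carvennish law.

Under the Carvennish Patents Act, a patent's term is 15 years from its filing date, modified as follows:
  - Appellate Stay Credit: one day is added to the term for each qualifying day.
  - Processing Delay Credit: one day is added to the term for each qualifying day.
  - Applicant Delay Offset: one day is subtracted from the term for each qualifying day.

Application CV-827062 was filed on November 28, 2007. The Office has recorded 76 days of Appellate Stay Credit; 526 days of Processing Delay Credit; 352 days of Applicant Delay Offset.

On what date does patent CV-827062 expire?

2023-08-05

Base term: filing date + 15 years → 28 November 2022.
Appellate Stay Credit: +76 days → 12 February 2023.
Processing Delay Credit: +526 days → 22 July 2024.
Applicant Delay Offset: −352 days → 5 August 2023.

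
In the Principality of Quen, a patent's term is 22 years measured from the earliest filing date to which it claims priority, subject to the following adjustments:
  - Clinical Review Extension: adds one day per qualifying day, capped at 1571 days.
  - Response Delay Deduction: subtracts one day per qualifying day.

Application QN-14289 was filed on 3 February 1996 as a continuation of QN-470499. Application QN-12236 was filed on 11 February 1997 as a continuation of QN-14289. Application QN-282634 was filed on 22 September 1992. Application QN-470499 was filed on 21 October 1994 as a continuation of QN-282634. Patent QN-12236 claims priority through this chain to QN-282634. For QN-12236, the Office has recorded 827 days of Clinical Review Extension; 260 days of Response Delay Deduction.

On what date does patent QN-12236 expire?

Earliest priority filing: 22 September 1992.
Base term: 22 September 1992 + 22 years → 22 September 2014.
Clinical Review Extension: 827 days (within the 1571-day cap) → +827 days → 27 December 2016.
Response Delay Deduction: −260 days → 11 April 2016.

April 11, 2016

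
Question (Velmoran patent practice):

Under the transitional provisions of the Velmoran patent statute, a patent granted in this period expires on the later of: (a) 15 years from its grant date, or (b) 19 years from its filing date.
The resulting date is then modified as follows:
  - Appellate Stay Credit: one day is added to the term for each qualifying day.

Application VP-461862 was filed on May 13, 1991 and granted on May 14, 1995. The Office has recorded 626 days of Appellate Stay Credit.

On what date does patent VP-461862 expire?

January 30, 2012

(a) grant + 15 years → 14 May 2010.
(b) filing + 19 years → 13 May 2010.
Later of the two: 14 May 2010.
Appellate Stay Credit: +626 days → 30 January 2012.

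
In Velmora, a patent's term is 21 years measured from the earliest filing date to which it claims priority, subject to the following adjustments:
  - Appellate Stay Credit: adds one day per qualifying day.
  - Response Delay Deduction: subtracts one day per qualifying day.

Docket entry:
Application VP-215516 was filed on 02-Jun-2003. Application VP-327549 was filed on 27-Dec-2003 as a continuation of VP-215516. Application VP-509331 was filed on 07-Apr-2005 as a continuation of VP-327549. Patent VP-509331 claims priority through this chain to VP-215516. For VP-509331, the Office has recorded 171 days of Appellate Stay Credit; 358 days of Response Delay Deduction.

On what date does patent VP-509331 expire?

Earliest priority filing: 2 June 2003.
Base term: 2 June 2003 + 21 years → 2 June 2024.
Appellate Stay Credit: +171 days → 20 November 2024.
Response Delay Deduction: −358 days → 28 November 2023.

November 28, 2023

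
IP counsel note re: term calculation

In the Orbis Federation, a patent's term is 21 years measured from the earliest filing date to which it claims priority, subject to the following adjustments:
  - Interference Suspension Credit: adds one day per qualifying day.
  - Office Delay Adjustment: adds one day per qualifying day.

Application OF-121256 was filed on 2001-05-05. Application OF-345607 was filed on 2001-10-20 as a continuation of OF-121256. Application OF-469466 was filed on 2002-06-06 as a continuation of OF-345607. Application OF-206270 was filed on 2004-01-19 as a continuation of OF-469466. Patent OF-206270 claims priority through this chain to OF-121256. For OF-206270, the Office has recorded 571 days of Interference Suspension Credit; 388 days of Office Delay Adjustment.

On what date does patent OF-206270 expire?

December 19, 2024

Earliest priority filing: 5 May 2001.
Base term: 5 May 2001 + 21 years → 5 May 2022.
Interference Suspension Credit: +571 days → 27 November 2023.
Office Delay Adjustment: +388 days → 19 December 2024.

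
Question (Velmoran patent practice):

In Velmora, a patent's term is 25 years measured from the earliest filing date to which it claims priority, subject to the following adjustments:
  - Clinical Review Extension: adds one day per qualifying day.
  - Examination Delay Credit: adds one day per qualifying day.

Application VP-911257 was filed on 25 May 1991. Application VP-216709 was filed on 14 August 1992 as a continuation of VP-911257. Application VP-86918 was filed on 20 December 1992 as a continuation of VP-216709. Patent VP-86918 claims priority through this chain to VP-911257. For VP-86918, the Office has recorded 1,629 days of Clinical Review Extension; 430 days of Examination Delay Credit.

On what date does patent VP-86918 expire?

2022-01-13

Earliest priority filing: 25 May 1991.
Base term: 25 May 1991 + 25 years → 25 May 2016.
Clinical Review Extension: +1629 days → 9 November 2020.
Examination Delay Credit: +430 days → 13 January 2022.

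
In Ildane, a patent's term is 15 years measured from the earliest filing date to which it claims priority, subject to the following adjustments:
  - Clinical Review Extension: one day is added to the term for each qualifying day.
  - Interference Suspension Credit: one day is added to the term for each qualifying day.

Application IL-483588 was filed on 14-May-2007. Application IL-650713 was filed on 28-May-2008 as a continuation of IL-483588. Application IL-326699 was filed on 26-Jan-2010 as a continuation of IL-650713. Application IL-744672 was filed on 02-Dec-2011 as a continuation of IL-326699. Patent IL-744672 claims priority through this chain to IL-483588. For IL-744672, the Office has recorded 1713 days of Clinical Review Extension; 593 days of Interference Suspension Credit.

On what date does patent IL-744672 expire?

2028-09-05

Earliest priority filing: 14 May 2007.
Base term: 14 May 2007 + 15 years → 14 May 2022.
Clinical Review Extension: +1713 days → 21 January 2027.
Interference Suspension Credit: +593 days → 5 September 2028.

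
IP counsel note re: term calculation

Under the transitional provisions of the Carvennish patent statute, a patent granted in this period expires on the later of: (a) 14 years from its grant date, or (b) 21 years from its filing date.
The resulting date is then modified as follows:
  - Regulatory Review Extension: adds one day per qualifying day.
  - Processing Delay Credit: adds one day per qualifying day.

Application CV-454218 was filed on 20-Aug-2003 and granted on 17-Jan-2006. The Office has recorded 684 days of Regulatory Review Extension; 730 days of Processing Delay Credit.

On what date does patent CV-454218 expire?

2028-07-04

(a) grant + 14 years → 17 January 2020.
(b) filing + 21 years → 20 August 2024.
Later of the two: 20 August 2024.
Regulatory Review Extension: +684 days → 5 July 2026.
Processing Delay Credit: +730 days → 4 July 2028.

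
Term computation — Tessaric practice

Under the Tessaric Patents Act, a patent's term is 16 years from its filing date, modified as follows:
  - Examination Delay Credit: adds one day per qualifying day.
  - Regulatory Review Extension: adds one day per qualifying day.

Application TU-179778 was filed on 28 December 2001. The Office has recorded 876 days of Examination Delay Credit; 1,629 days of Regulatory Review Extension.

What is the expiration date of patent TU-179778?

2024-11-06

Base term: filing date + 16 years → 28 December 2017.
Examination Delay Credit: +876 days → 22 May 2020.
Regulatory Review Extension: +1629 days → 6 November 2024.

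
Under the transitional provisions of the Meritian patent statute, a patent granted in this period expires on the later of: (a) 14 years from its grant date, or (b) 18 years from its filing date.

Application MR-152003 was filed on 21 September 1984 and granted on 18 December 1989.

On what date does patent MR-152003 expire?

2003-12-18

(a) grant + 14 years → 18 December 2003.
(b) filing + 18 years → 21 September 2002.
Later of the two: 18 December 2003.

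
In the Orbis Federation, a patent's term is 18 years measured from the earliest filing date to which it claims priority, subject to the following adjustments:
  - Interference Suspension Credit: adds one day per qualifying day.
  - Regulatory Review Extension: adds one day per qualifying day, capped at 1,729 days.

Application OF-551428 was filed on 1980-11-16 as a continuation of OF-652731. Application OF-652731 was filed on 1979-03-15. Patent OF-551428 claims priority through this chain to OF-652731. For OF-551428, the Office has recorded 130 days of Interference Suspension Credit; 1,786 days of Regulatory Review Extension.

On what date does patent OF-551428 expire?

2002-04-17

Earliest priority filing: 15 March 1979.
Base term: 15 March 1979 + 18 years → 15 March 1997.
Interference Suspension Credit: +130 days → 23 July 1997.
Regulatory Review Extension: 1786 days claimed exceeds the 1729-day cap, so +1729 days → 17 April 2002.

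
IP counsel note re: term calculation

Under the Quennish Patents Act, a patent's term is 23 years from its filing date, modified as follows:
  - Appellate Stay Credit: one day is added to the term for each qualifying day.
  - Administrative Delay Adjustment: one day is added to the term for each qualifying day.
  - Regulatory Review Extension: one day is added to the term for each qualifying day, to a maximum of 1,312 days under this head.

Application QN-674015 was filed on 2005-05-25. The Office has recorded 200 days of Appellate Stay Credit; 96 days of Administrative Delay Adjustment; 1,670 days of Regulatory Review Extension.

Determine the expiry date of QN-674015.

Base term: filing date + 23 years → 25 May 2028.
Appellate Stay Credit: +200 days → 11 December 2028.
Administrative Delay Adjustment: +96 days → 17 March 2029.
Regulatory Review Extension: 1670 days claimed exceeds the 1312-day cap, so +1312 days → 19 October 2032.

October 19, 2032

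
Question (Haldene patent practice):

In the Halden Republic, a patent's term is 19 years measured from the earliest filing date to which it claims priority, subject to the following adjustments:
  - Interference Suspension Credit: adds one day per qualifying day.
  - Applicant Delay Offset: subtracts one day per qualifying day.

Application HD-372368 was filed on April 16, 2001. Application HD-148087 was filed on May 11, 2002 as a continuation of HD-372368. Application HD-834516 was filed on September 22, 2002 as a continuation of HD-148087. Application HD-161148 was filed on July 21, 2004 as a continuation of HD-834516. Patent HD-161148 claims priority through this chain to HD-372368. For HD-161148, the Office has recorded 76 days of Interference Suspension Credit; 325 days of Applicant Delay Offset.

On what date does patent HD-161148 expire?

Earliest priority filing: 16 April 2001.
Base term: 16 April 2001 + 19 years → 16 April 2020.
Interference Suspension Credit: +76 days → 1 July 2020.
Applicant Delay Offset: −325 days → 11 August 2019.

2019-08-11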